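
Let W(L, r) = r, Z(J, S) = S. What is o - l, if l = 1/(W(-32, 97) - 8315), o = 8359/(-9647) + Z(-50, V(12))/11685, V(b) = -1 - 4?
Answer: -160595224301/185275130502 ≈ -0.86679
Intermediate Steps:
V(b) = -5
o = -19544630/22545039 (o = 8359/(-9647) - 5/11685 = 8359*(-1/9647) - 5*1/11685 = -8359/9647 - 1/2337 = -19544630/22545039 ≈ -0.86691)
l = -1/8218 (l = 1/(97 - 8315) = 1/(-8218) = -1/8218 ≈ -0.00012168)
o - l = -19544630/22545039 - 1*(-1/8218) = -19544630/22545039 + 1/8218 = -160595224301/185275130502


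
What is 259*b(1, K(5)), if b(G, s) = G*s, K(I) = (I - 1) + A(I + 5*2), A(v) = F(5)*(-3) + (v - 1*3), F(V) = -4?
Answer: 7252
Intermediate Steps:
A(v) = 9 + v (A(v) = -4*(-3) + (v - 1*3) = 12 + (v - 3) = 12 + (-3 + v) = 9 + v)
K(I) = 18 + 2*I (K(I) = (I - 1) + (9 + (I + 5*2)) = (-1 + I) + (9 + (I + 10)) = (-1 + I) + (9 + (10 + I)) = (-1 + I) + (19 + I) = 18 + 2*I)
259*b(1, K(5)) = 259*(1*(18 + 2*5)) = 259*(1*(18 + 10)) = 259*(1*28) = 259*28 = 7252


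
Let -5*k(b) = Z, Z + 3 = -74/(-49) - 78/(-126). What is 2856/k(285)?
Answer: 262395/16 ≈ 16400.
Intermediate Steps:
Z = -128/147 (Z = -3 + (-74/(-49) - 78/(-126)) = -3 + (-74*(-1/49) - 78*(-1/126)) = -3 + (74/49 + 13/21) = -3 + 313/147 = -128/147 ≈ -0.87075)
k(b) = 128/735 (k(b) = -⅕*(-128/147) = 128/735)
2856/k(285) = 2856/(128/735) = 2856*(735/128) = 262395/16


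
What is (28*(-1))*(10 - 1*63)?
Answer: 1484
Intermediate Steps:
(28*(-1))*(10 - 1*63) = -28*(10 - 63) = -28*(-53) = 1484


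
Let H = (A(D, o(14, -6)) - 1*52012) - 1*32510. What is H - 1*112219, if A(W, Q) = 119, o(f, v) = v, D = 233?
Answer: -196622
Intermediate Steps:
H = -84403 (H = (119 - 1*52012) - 1*32510 = (119 - 52012) - 32510 = -51893 - 32510 = -84403)
H - 1*112219 = -84403 - 1*112219 = -84403 - 112219 = -196622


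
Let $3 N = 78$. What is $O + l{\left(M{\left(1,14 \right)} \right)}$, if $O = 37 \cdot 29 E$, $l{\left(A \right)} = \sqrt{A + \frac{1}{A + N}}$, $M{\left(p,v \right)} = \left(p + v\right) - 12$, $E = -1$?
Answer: $-1073 + \frac{2 \sqrt{638}}{29} \approx -1071.3$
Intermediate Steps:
$N = 26$ ($N = \frac{1}{3} \cdot 78 = 26$)
$M{\left(p,v \right)} = -12 + p + v$
$l{\left(A \right)} = \sqrt{A + \frac{1}{26 + A}}$ ($l{\left(A \right)} = \sqrt{A + \frac{1}{A + 26}} = \sqrt{A + \frac{1}{26 + A}}$)
$O = -1073$ ($O = 37 \cdot 29 \left(-1\right) = 1073 \left(-1\right) = -1073$)
$O + l{\left(M{\left(1,14 \right)} \right)} = -1073 + \sqrt{\frac{1 + \left(-12 + 1 + 14\right) \left(26 + \left(-12 + 1 + 14\right)\right)}{26 + \left(-12 + 1 + 14\right)}} = -1073 + \sqrt{\frac{1 + 3 \left(26 + 3\right)}{26 + 3}} = -1073 + \sqrt{\frac{1 + 3 \cdot 29}{29}} = -1073 + \sqrt{\frac{1 + 87}{29}} = -1073 + \sqrt{\frac{1}{29} \cdot 88} = -1073 + \sqrt{\frac{88}{29}} = -1073 + \frac{2 \sqrt{638}}{29}$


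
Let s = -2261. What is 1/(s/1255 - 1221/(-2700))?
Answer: -225900/304823 ≈ -0.74109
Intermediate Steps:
1/(s/1255 - 1221/(-2700)) = 1/(-2261/1255 - 1221/(-2700)) = 1/(-2261*1/1255 - 1221*(-1/2700)) = 1/(-2261/1255 + 407/900) = 1/(-304823/225900) = -225900/304823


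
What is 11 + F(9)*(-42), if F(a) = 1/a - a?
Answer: 1153/3 ≈ 384.33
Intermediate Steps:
F(a) = 1/a - a
11 + F(9)*(-42) = 11 + (1/9 - 1*9)*(-42) = 11 + (⅑ - 9)*(-42) = 11 - 80/9*(-42) = 11 + 1120/3 = 1153/3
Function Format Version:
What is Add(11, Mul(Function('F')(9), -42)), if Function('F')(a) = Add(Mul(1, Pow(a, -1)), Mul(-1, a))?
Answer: Rational(1153, 3) ≈ 384.33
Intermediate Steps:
Function('F')(a) = Add(Pow(a, -1), Mul(-1, a))
Add(11, Mul(Function('F')(9), -42)) = Add(11, Mul(Add(Pow(9, -1), Mul(-1, 9)), -42)) = Add(11, Mul(Add(Rational(1, 9), -9), -42)) = Add(11, Mul(Rational(-80, 9), -42)) = Add(11, Rational(1120, 3)) = Rational(1153, 3)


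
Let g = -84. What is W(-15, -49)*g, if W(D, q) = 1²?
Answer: -84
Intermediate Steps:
W(D, q) = 1
W(-15, -49)*g = 1*(-84) = -84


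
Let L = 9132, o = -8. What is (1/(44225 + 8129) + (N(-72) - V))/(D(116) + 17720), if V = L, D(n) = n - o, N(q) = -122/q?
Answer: -8604144289/16815685968 ≈ -0.51167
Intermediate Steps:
D(n) = 8 + n (D(n) = n - 1*(-8) = n + 8 = 8 + n)
V = 9132
(1/(44225 + 8129) + (N(-72) - V))/(D(116) + 17720) = (1/(44225 + 8129) + (-122/(-72) - 1*9132))/((8 + 116) + 17720) = (1/52354 + (-122*(-1/72) - 9132))/(124 + 17720) = (1/52354 + (61/36 - 9132))/17844 = (1/52354 - 328691/36)*(1/17844) = -8604144289/942372*1/17844 = -8604144289/16815685968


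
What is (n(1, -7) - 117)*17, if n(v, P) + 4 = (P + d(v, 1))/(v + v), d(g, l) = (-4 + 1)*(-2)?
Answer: -4131/2 ≈ -2065.5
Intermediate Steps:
d(g, l) = 6 (d(g, l) = -3*(-2) = 6)
n(v, P) = -4 + (6 + P)/(2*v) (n(v, P) = -4 + (P + 6)/(v + v) = -4 + (6 + P)/((2*v)) = -4 + (6 + P)*(1/(2*v)) = -4 + (6 + P)/(2*v))
(n(1, -7) - 117)*17 = ((1/2)*(6 - 7 - 8*1)/1 - 117)*17 = ((1/2)*1*(6 - 7 - 8) - 117)*17 = ((1/2)*1*(-9) - 117)*17 = (-9/2 - 117)*17 = -243/2*17 = -4131/2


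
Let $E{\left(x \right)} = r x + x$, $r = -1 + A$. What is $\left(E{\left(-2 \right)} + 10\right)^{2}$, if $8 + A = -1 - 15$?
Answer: $3364$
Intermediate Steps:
$A = -24$ ($A = -8 - 16 = -24$)
$r = -25$ ($r = -1 - 24 = -25$)
$E{\left(x \right)} = - 24 x$ ($E{\left(x \right)} = - 25 x + x = - 24 x$)
$\left(E{\left(-2 \right)} + 10\right)^{2} = \left(\left(-24\right) \left(-2\right) + 10\right)^{2} = \left(48 + 10\right)^{2} = 58^{2} = 3364$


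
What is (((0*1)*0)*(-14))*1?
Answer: 0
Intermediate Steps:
(((0*1)*0)*(-14))*1 = ((0*0)*(-14))*1 = (0*(-14))*1 = 0*1 = 0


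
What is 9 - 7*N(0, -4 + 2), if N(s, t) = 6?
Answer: -33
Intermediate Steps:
9 - 7*N(0, -4 + 2) = 9 - 7*6 = 9 - 42 = -33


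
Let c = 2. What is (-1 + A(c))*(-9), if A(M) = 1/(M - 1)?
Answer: 0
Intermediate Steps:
A(M) = 1/(-1 + M)
(-1 + A(c))*(-9) = (-1 + 1/(-1 + 2))*(-9) = (-1 + 1/1)*(-9) = (-1 + 1)*(-9) = 0*(-9) = 0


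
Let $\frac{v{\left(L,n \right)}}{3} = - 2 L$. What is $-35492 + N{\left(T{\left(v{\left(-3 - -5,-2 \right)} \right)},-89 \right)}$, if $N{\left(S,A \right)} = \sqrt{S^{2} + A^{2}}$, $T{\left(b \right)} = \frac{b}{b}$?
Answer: $-35492 + \sqrt{7922} \approx -35403.0$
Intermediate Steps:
$v{\left(L,n \right)} = - 6 L$ ($v{\left(L,n \right)} = 3 \left(- 2 L\right) = - 6 L$)
$T{\left(b \right)} = 1$
$N{\left(S,A \right)} = \sqrt{A^{2} + S^{2}}$
$-35492 + N{\left(T{\left(v{\left(-3 - -5,-2 \right)} \right)},-89 \right)} = -35492 + \sqrt{\left(-89\right)^{2} + 1^{2}} = -35492 + \sqrt{7921 + 1} = -35492 + \sqrt{7922}$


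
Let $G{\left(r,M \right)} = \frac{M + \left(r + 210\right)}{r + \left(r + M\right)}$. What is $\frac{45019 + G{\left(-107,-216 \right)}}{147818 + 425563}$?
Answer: $\frac{6452761}{82184610} \approx 0.078515$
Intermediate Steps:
$G{\left(r,M \right)} = \frac{210 + M + r}{M + 2 r}$ ($G{\left(r,M \right)} = \frac{M + \left(210 + r\right)}{r + \left(M + r\right)} = \frac{210 + M + r}{M + 2 r}$)
$\frac{45019 + G{\left(-107,-216 \right)}}{147818 + 425563} = \frac{45019 + \frac{210 - 216 - 107}{-216 + 2 \left(-107\right)}}{147818 + 425563} = \frac{45019 + \frac{1}{-216 - 214} \left(-113\right)}{573381} = \left(45019 + \frac{1}{-430} \left(-113\right)\right) \frac{1}{573381} = \left(45019 - - \frac{113}{430}\right) \frac{1}{573381} = \left(45019 + \frac{113}{430}\right) \frac{1}{573381} = \frac{19358283}{430} \cdot \frac{1}{573381} = \frac{6452761}{82184610}$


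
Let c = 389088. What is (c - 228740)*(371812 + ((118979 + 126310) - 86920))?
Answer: 85013462988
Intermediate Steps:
(c - 228740)*(371812 + ((118979 + 126310) - 86920)) = (389088 - 228740)*(371812 + ((118979 + 126310) - 86920)) = 160348*(371812 + (245289 - 86920)) = 160348*(371812 + 158369) = 160348*530181 = 85013462988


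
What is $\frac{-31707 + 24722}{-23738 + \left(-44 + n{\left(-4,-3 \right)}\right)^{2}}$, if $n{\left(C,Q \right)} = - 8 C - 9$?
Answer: $\frac{6985}{23297} \approx 0.29982$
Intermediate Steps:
$n{\left(C,Q \right)} = -9 - 8 C$
$\frac{-31707 + 24722}{-23738 + \left(-44 + n{\left(-4,-3 \right)}\right)^{2}} = \frac{-31707 + 24722}{-23738 + \left(-44 - -23\right)^{2}} = - \frac{6985}{-23738 + \left(-44 + \left(-9 + 32\right)\right)^{2}} = - \frac{6985}{-23738 + \left(-44 + 23\right)^{2}} = - \frac{6985}{-23738 + \left(-21\right)^{2}} = - \frac{6985}{-23738 + 441} = - \frac{6985}{-23297} = \left(-6985\right) \left(- \frac{1}{23297}\right) = \frac{6985}{23297}$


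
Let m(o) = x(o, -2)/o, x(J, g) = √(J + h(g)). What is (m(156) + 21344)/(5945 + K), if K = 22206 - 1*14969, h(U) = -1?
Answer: 10672/6591 + √155/2056392 ≈ 1.6192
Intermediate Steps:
K = 7237 (K = 22206 - 14969 = 7237)
x(J, g) = √(-1 + J) (x(J, g) = √(J - 1) = √(-1 + J))
m(o) = √(-1 + o)/o
(m(156) + 21344)/(5945 + K) = (√(-1 + 156)/156 + 21344)/(5945 + 7237) = (√155/156 + 21344)/13182 = (21344 + √155/156)*(1/13182) = 10672/6591 + √155/2056392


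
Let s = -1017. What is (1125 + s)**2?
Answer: 11664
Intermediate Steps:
(1125 + s)**2 = (1125 - 1017)**2 = 108**2 = 11664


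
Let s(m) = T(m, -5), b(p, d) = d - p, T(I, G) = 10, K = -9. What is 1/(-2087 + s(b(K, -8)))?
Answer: -1/2077 ≈ -0.00048146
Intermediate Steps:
s(m) = 10
1/(-2087 + s(b(K, -8))) = 1/(-2087 + 10) = 1/(-2077) = -1/2077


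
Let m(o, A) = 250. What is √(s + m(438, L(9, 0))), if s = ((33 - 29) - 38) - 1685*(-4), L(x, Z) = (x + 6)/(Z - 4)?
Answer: 2*√1739 ≈ 83.403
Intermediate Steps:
L(x, Z) = (6 + x)/(-4 + Z)
s = 6706 (s = (4 - 38) - 337*(-20) = -34 + 6740 = 6706)
√(s + m(438, L(9, 0))) = √(6706 + 250) = √6956 = 2*√1739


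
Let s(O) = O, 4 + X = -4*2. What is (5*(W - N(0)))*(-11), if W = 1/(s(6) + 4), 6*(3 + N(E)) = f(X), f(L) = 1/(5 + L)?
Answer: -3608/21 ≈ -171.81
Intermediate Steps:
X = -12 (X = -4 - 4*2 = -4 - 8 = -12)
N(E) = -127/42 (N(E) = -3 + 1/(6*(5 - 12)) = -3 + (⅙)/(-7) = -3 + (⅙)*(-⅐) = -3 - 1/42 = -127/42)
W = ⅒ (W = 1/(6 + 4) = 1/10 = ⅒ ≈ 0.10000)
(5*(W - N(0)))*(-11) = (5*(⅒ - 1*(-127/42)))*(-11) = (5*(⅒ + 127/42))*(-11) = (5*(328/105))*(-11) = (328/21)*(-11) = -3608/21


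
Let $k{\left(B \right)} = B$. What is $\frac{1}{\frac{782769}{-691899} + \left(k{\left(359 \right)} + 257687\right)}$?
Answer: $\frac{17741}{4577974015} \approx 3.8753 \cdot 10^{-6}$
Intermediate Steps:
$\frac{1}{\frac{782769}{-691899} + \left(k{\left(359 \right)} + 257687\right)} = \frac{1}{\frac{782769}{-691899} + \left(359 + 257687\right)} = \frac{1}{782769 \left(- \frac{1}{691899}\right) + 258046} = \frac{1}{- \frac{20071}{17741} + 258046} = \frac{1}{\frac{4577974015}{17741}} = \frac{17741}{4577974015}$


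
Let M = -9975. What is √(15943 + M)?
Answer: 4*√373 ≈ 77.253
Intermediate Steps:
√(15943 + M) = √(15943 - 9975) = √5968 = 4*√373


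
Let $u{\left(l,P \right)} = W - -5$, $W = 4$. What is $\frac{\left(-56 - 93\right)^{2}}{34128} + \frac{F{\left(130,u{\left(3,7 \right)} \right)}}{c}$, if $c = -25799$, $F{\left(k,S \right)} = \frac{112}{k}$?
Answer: $\frac{37227722767}{57230437680} \approx 0.65049$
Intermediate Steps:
$u{\left(l,P \right)} = 9$ ($u{\left(l,P \right)} = 4 - -5 = 4 + 5 = 9$)
$\frac{\left(-56 - 93\right)^{2}}{34128} + \frac{F{\left(130,u{\left(3,7 \right)} \right)}}{c} = \frac{\left(-56 - 93\right)^{2}}{34128} + \frac{112 \cdot \frac{1}{130}}{-25799} = \left(-149\right)^{2} \cdot \frac{1}{34128} + 112 \cdot \frac{1}{130} \left(- \frac{1}{25799}\right) = 22201 \cdot \frac{1}{34128} + \frac{56}{65} \left(- \frac{1}{25799}\right) = \frac{22201}{34128} - \frac{56}{1676935} = \frac{37227722767}{57230437680}$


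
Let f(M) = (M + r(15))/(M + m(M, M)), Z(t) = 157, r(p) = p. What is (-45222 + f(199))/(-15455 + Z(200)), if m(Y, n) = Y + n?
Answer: 13498660/4566453 ≈ 2.9561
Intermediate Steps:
f(M) = (15 + M)/(3*M) (f(M) = (M + 15)/(M + (M + M)) = (15 + M)/(M + 2*M) = (15 + M)/((3*M)) = (15 + M)*(1/(3*M)) = (15 + M)/(3*M))
(-45222 + f(199))/(-15455 + Z(200)) = (-45222 + (⅓)*(15 + 199)/199)/(-15455 + 157) = (-45222 + (⅓)*(1/199)*214)/(-15298) = (-45222 + 214/597)*(-1/15298) = -26997320/597*(-1/15298) = 13498660/4566453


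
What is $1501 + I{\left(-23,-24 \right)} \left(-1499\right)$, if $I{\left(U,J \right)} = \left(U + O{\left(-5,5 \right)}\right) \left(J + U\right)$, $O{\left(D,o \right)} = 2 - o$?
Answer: $-1830277$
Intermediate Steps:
$I{\left(U,J \right)} = \left(-3 + U\right) \left(J + U\right)$ ($I{\left(U,J \right)} = \left(U + \left(2 - 5\right)\right) \left(J + U\right) = \left(U - 3\right) \left(J + U\right) = \left(-3 + U\right) \left(J + U\right)$)
$1501 + I{\left(-23,-24 \right)} \left(-1499\right) = 1501 + \left(\left(-23\right)^{2} - -72 - -69 - -552\right) \left(-1499\right) = 1501 + \left(529 + 72 + 69 + 552\right) \left(-1499\right) = 1501 + 1222 \left(-1499\right) = 1501 - 1831778 = -1830277$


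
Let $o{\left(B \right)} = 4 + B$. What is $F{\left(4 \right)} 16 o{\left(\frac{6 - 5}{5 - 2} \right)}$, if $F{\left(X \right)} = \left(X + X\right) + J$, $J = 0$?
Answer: $\frac{1664}{3} \approx 554.67$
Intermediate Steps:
$F{\left(X \right)} = 2 X$ ($F{\left(X \right)} = \left(X + X\right) + 0 = 2 X + 0 = 2 X$)
$F{\left(4 \right)} 16 o{\left(\frac{6 - 5}{5 - 2} \right)} = 2 \cdot 4 \cdot 16 \left(4 + \frac{6 - 5}{5 - 2}\right) = 8 \cdot 16 \left(4 + 1 \cdot \frac{1}{3}\right) = 128 \left(4 + 1 \cdot \frac{1}{3}\right) = 128 \left(4 + \frac{1}{3}\right) = 128 \cdot \frac{13}{3} = \frac{1664}{3}$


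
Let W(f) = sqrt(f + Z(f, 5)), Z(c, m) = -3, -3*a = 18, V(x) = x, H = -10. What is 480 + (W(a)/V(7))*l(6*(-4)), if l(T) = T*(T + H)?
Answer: 480 + 2448*I/7 ≈ 480.0 + 349.71*I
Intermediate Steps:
a = -6 (a = -1/3*18 = -6)
l(T) = T*(-10 + T) (l(T) = T*(T - 10) = T*(-10 + T))
W(f) = sqrt(-3 + f) (W(f) = sqrt(f - 3) = sqrt(-3 + f))
480 + (W(a)/V(7))*l(6*(-4)) = 480 + (sqrt(-3 - 6)/7)*((6*(-4))*(-10 + 6*(-4))) = 480 + (sqrt(-9)*(1/7))*(-24*(-10 - 24)) = 480 + ((3*I)*(1/7))*(-24*(-34)) = 480 + (3*I/7)*816 = 480 + 2448*I/7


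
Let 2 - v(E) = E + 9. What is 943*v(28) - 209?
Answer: -33214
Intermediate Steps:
v(E) = -7 - E (v(E) = 2 - (E + 9) = 2 - (9 + E) = 2 + (-9 - E) = -7 - E)
943*v(28) - 209 = 943*(-7 - 1*28) - 209 = 943*(-7 - 28) - 209 = 943*(-35) - 209 = -33005 - 209 = -33214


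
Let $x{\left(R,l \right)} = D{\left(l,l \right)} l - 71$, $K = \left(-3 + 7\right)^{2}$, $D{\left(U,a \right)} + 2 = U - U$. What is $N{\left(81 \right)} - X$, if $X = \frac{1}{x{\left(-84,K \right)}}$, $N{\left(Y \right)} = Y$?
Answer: $\frac{8344}{103} \approx 81.01$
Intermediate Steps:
$D{\left(U,a \right)} = -2$ ($D{\left(U,a \right)} = -2 + \left(U - U\right) = -2 + 0 = -2$)
$K = 16$ ($K = 4^{2} = 16$)
$x{\left(R,l \right)} = -71 - 2 l$ ($x{\left(R,l \right)} = - 2 l - 71 = -71 - 2 l$)
$X = - \frac{1}{103}$ ($X = \frac{1}{-71 - 32} = \frac{1}{-103} = - \frac{1}{103} \approx -0.0097087$)
$N{\left(81 \right)} - X = 81 - - \frac{1}{103} = 81 + \frac{1}{103} = \frac{8344}{103}$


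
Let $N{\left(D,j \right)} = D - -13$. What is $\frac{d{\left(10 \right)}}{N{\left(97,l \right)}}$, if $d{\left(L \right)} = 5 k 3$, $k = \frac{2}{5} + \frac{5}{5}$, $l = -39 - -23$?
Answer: $\frac{21}{110} \approx 0.19091$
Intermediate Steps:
$l = -16$ ($l = -39 + 23 = -16$)
$k = \frac{7}{5}$ ($k = 2 \cdot \frac{1}{5} + 5 \cdot \frac{1}{5} = \frac{2}{5} + 1 = \frac{7}{5} \approx 1.4$)
$N{\left(D,j \right)} = 13 + D$ ($N{\left(D,j \right)} = D + 13 = 13 + D$)
$d{\left(L \right)} = 21$ ($d{\left(L \right)} = 5 \cdot \frac{7}{5} \cdot 3 = 7 \cdot 3 = 21$)
$\frac{d{\left(10 \right)}}{N{\left(97,l \right)}} = \frac{21}{13 + 97} = \frac{21}{110}$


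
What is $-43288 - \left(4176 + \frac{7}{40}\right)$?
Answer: $- \frac{1898567}{40} \approx -47464.0$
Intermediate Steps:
$-43288 - \left(4176 + \frac{7}{40}\right) = -43288 - \frac{167047}{40} = - \frac{1898567}{40}$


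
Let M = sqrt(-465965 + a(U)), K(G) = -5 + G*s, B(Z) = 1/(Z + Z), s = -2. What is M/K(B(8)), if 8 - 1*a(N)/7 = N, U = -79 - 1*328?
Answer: -208*I*sqrt(685)/41 ≈ -132.78*I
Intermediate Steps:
U = -407 (U = -79 - 328 = -407)
a(N) = 56 - 7*N
B(Z) = 1/(2*Z)
K(G) = -5 - 2*G (K(G) = -5 + G*(-2) = -5 - 2*G)
M = 26*I*sqrt(685) (M = sqrt(-465965 + (56 - 7*(-407))) = sqrt(-465965 + (56 + 2849)) = sqrt(-465965 + 2905) = sqrt(-463060) = 26*I*sqrt(685) ≈ 680.49*I)
M/K(B(8)) = (26*I*sqrt(685))/(-5 - 1/8) = (26*I*sqrt(685))/(-41/8) = (26*I*sqrt(685))*(-8/41) = -208*I*sqrt(685)/41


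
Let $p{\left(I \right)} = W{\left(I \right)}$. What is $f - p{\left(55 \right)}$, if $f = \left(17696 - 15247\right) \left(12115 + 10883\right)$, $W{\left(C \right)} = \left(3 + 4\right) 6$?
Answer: $56322060$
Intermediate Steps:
$W{\left(C \right)} = 42$ ($W{\left(C \right)} = 7 \cdot 6 = 42$)
$p{\left(I \right)} = 42$
$f = 56322102$ ($f = 2449 \cdot 22998 = 56322102$)
$f - p{\left(55 \right)} = 56322102 - 42 = 56322060$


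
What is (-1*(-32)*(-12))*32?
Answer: -12288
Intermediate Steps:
(-1*(-32)*(-12))*32 = (32*(-12))*32 = -384*32 = -12288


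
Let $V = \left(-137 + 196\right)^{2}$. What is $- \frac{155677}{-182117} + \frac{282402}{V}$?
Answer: $\frac{51972116671}{633949277} \approx 81.981$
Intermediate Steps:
$V = 3481$ ($V = 59^{2} = 3481$)
$- \frac{155677}{-182117} + \frac{282402}{V} = - \frac{155677}{-182117} + \frac{282402}{3481} = \left(-155677\right) \left(- \frac{1}{182117}\right) + 282402 \cdot \frac{1}{3481} = \frac{155677}{182117} + \frac{282402}{3481} = \frac{51972116671}{633949277}$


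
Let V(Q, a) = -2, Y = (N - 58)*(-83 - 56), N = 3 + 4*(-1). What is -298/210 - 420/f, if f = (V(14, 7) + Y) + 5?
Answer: -45232/30765 ≈ -1.4702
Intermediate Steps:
N = -1 (N = 3 - 4 = -1)
Y = 8201 (Y = (-1 - 58)*(-83 - 56) = -59*(-139) = 8201)
f = 8204 (f = (-2 + 8201) + 5 = 8199 + 5 = 8204)
-298/210 - 420/f = -298/210 - 420/8204 = -298*1/210 - 420*1/8204 = -149/105 - 15/293 = -45232/30765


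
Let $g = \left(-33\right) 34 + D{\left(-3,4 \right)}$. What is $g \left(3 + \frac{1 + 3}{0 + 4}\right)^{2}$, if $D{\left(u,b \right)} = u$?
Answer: $-18000$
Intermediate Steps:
$g = -1125$ ($g = \left(-33\right) 34 - 3 = -1122 - 3 = -1125$)
$g \left(3 + \frac{1 + 3}{0 + 4}\right)^{2} = - 1125 \left(3 + \frac{1 + 3}{0 + 4}\right)^{2} = - 1125 \left(3 + \frac{4}{4}\right)^{2} = - 1125 \left(3 + 4 \cdot \frac{1}{4}\right)^{2} = - 1125 \left(3 + 1\right)^{2} = - 1125 \cdot 4^{2} = \left(-1125\right) 16 = -18000$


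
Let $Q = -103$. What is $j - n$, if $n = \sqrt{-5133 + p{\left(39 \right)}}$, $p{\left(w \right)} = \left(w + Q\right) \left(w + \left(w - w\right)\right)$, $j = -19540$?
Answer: $-19540 - i \sqrt{7629} \approx -19540.0 - 87.344 i$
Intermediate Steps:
$p{\left(w \right)} = w \left(-103 + w\right)$ ($p{\left(w \right)} = \left(w - 103\right) \left(w + \left(w - w\right)\right) = \left(-103 + w\right) \left(w + 0\right) = \left(-103 + w\right) w = w \left(-103 + w\right)$)
$n = i \sqrt{7629}$ ($n = \sqrt{-5133 + 39 \left(-103 + 39\right)} = \sqrt{-5133 + 39 \left(-64\right)} = \sqrt{-5133 - 2496} = \sqrt{-7629} = i \sqrt{7629} \approx 87.344 i$)
$j - n = -19540 - i \sqrt{7629}$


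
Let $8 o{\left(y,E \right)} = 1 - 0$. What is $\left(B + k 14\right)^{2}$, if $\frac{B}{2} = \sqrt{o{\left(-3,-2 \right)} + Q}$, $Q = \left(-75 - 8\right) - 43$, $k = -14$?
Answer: $\frac{\left(392 - i \sqrt{2014}\right)^{2}}{4} \approx 37913.0 - 8796.0 i$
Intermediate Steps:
$o{\left(y,E \right)} = \frac{1}{8}$ ($o{\left(y,E \right)} = \frac{1 - 0}{8} = \frac{1 + 0}{8} = \frac{1}{8} \cdot 1 = \frac{1}{8}$)
$Q = -126$ ($Q = -83 - 43 = -126$)
$B = \frac{i \sqrt{2014}}{2}$ ($B = 2 \sqrt{\frac{1}{8} - 126} = 2 \sqrt{- \frac{1007}{8}} = 2 \frac{i \sqrt{2014}}{4} = \frac{i \sqrt{2014}}{2} \approx 22.439 i$)
$\left(B + k 14\right)^{2} = \left(\frac{i \sqrt{2014}}{2} - 196\right)^{2} = \left(-196 + \frac{i \sqrt{2014}}{2}\right)^{2}$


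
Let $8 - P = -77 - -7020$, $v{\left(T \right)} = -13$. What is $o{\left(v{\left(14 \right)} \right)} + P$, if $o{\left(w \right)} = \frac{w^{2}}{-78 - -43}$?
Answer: $- \frac{242894}{35} \approx -6939.8$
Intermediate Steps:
$o{\left(w \right)} = - \frac{w^{2}}{35}$ ($o{\left(w \right)} = \frac{w^{2}}{-78 + 43} = \frac{w^{2}}{-35} = w^{2} \left(- \frac{1}{35}\right) = - \frac{w^{2}}{35}$)
$P = -6935$ ($P = 8 - \left(-77 - -7020\right) = 8 - \left(-77 + 7020\right) = 8 - 6943 = -6935$)
$o{\left(v{\left(14 \right)} \right)} + P = - \frac{\left(-13\right)^{2}}{35} - 6935 = \left(- \frac{1}{35}\right) 169 - 6935 = - \frac{169}{35} - 6935 = - \frac{242894}{35}$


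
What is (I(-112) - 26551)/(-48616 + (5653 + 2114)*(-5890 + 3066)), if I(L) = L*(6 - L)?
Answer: 39767/21982624 ≈ 0.0018090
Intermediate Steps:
(I(-112) - 26551)/(-48616 + (5653 + 2114)*(-5890 + 3066)) = (-112*(6 - 1*(-112)) - 26551)/(-48616 + (5653 + 2114)*(-5890 + 3066)) = (-112*(6 + 112) - 26551)/(-48616 + 7767*(-2824)) = (-112*118 - 26551)/(-48616 - 21934008) = (-13216 - 26551)/(-21982624) = -39767*(-1/21982624) = 39767/21982624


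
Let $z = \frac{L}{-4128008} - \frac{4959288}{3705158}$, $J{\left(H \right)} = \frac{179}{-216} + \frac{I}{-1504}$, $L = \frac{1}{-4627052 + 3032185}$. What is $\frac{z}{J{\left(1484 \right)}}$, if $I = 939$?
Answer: $\frac{16573183747597155016116}{17991632121369305417393} \approx 0.92116$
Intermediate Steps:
$L = - \frac{1}{1594867}$ ($L = \frac{1}{-1594867} = - \frac{1}{1594867} \approx -6.2701 \cdot 10^{-7}$)
$J{\left(H \right)} = - \frac{59005}{40608}$ ($J{\left(H \right)} = \frac{179}{-216} + \frac{939}{-1504} = 179 \left(- \frac{1}{216}\right) + 939 \left(- \frac{1}{1504}\right) = - \frac{179}{216} - \frac{939}{1504} = - \frac{59005}{40608}$)
$z = - \frac{16325043092589790205}{12196683075243999944}$ ($z = - \frac{1}{1594867 \left(-4128008\right)} - \frac{4959288}{3705158} = \left(- \frac{1}{1594867}\right) \left(- \frac{1}{4128008}\right) - \frac{2479644}{1852579} = \frac{1}{6583623734936} - \frac{2479644}{1852579} = - \frac{16325043092589790205}{12196683075243999944} \approx -1.3385$)
$\frac{z}{J{\left(1484 \right)}} = - \frac{16325043092589790205}{12196683075243999944 \left(- \frac{59005}{40608}\right)} = \left(- \frac{16325043092589790205}{12196683075243999944}\right) \left(- \frac{40608}{59005}\right) = \frac{16573183747597155016116}{17991632121369305417393}$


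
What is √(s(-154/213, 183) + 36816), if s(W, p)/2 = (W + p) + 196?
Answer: √1704629202/213 ≈ 193.84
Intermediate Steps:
s(W, p) = 392 + 2*W + 2*p (s(W, p) = 2*((W + p) + 196) = 2*(196 + W + p) = 392 + 2*W + 2*p)
√(s(-154/213, 183) + 36816) = √((392 + 2*(-154/213) + 2*183) + 36816) = √((392 + 2*(-154*1/213) + 366) + 36816) = √((392 + 2*(-154/213) + 366) + 36816) = √((392 - 308/213 + 366) + 36816) = √(161146/213 + 36816) = √(8002954/213) = √1704629202/213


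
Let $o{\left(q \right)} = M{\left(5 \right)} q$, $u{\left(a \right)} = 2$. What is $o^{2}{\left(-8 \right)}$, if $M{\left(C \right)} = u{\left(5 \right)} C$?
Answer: $6400$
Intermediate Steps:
$M{\left(C \right)} = 2 C$
$o{\left(q \right)} = 10 q$ ($o{\left(q \right)} = 2 \cdot 5 q = 10 q$)
$o^{2}{\left(-8 \right)} = \left(10 \left(-8\right)\right)^{2} = \left(-80\right)^{2} = 6400$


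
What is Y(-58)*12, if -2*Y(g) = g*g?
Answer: -20184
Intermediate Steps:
Y(g) = -g²/2 (Y(g) = -g*g/2 = -g²/2)
Y(-58)*12 = -½*(-58)²*12 = -½*3364*12 = -1682*12 = -20184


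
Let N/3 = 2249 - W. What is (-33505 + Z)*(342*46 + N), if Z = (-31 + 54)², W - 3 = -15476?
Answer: -2271980448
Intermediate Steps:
W = -15473 (W = 3 - 15476 = -15473)
N = 53166 (N = 3*(2249 - 1*(-15473)) = 3*(2249 + 15473) = 3*17722 = 53166)
Z = 529 (Z = 23² = 529)
(-33505 + Z)*(342*46 + N) = (-33505 + 529)*(342*46 + 53166) = -32976*(15732 + 53166) = -32976*68898 = -2271980448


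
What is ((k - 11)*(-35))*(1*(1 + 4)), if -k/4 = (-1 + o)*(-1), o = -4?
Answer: 5425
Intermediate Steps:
k = -20 (k = -4*(-1 - 4)*(-1) = -(-20)*(-1) = -4*5 = -20)
((k - 11)*(-35))*(1*(1 + 4)) = ((-20 - 11)*(-35))*(1*(1 + 4)) = (-31*(-35))*(1*5) = 1085*5 = 5425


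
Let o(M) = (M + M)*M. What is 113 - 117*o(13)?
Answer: -39433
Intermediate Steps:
o(M) = 2*M² (o(M) = (2*M)*M = 2*M²)
113 - 117*o(13) = 113 - 234*13² = 113 - 234*169 = 113 - 117*338 = 113 - 39546 = -39433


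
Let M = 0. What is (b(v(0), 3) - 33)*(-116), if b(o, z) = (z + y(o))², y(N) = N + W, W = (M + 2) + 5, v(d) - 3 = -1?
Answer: -12876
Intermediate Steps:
v(d) = 2 (v(d) = 3 - 1 = 2)
W = 7 (W = (0 + 2) + 5 = 2 + 5 = 7)
y(N) = 7 + N (y(N) = N + 7 = 7 + N)
b(o, z) = (7 + o + z)² (b(o, z) = (z + (7 + o))² = (7 + o + z)²)
(b(v(0), 3) - 33)*(-116) = ((7 + 2 + 3)² - 33)*(-116) = (12² - 33)*(-116) = (144 - 33)*(-116) = 111*(-116) = -12876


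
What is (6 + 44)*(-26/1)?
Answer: -1300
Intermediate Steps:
(6 + 44)*(-26/1) = 50*(-26*1) = 50*(-26) = -1300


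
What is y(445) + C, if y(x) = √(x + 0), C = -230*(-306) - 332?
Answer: 70048 + √445 ≈ 70069.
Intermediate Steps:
C = 70048 (C = 70380 - 332 = 70048)
y(x) = √x
y(445) + C = √445 + 70048 = 70048 + √445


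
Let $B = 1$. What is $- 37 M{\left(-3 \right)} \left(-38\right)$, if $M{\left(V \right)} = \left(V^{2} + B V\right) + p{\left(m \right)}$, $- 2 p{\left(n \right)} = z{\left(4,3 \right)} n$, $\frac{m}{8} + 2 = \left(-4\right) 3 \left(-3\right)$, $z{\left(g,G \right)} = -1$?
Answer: $199652$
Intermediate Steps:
$m = 272$ ($m = -16 + 8 \left(-4\right) 3 \left(-3\right) = -16 + 8 \left(\left(-12\right) \left(-3\right)\right) = -16 + 8 \cdot 36 = -16 + 288 = 272$)
$p{\left(n \right)} = \frac{n}{2}$ ($p{\left(n \right)} = - \frac{\left(-1\right) n}{2} = \frac{n}{2}$)
$M{\left(V \right)} = 136 + V + V^{2}$ ($M{\left(V \right)} = \left(V^{2} + 1 V\right) + \frac{1}{2} \cdot 272 = \left(V^{2} + V\right) + 136 = \left(V + V^{2}\right) + 136 = 136 + V + V^{2}$)
$- 37 M{\left(-3 \right)} \left(-38\right) = - 37 \left(136 - 3 + \left(-3\right)^{2}\right) \left(-38\right) = - 37 \left(136 - 3 + 9\right) \left(-38\right) = \left(-37\right) 142 \left(-38\right) = \left(-5254\right) \left(-38\right) = 199652$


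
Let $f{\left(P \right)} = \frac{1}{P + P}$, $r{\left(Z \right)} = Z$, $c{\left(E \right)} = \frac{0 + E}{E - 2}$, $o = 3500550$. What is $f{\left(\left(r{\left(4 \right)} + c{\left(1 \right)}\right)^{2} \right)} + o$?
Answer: $\frac{63009901}{18} \approx 3.5006 \cdot 10^{6}$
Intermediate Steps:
$c{\left(E \right)} = \frac{E}{-2 + E}$
$f{\left(P \right)} = \frac{1}{2 P}$
$f{\left(\left(r{\left(4 \right)} + c{\left(1 \right)}\right)^{2} \right)} + o = \frac{1}{2 \left(4 + 1 \frac{1}{-2 + 1}\right)^{2}} + 3500550 = \frac{1}{2 \left(4 + 1 \frac{1}{-1}\right)^{2}} + 3500550 = \frac{1}{2 \left(4 + 1 \left(-1\right)\right)^{2}} + 3500550 = \frac{1}{2 \left(4 - 1\right)^{2}} + 3500550 = \frac{1}{2 \cdot 3^{2}} + 3500550 = \frac{1}{2 \cdot 9} + 3500550 = \frac{1}{2} \cdot \frac{1}{9} + 3500550 = \frac{1}{18} + 3500550 = \frac{63009901}{18}$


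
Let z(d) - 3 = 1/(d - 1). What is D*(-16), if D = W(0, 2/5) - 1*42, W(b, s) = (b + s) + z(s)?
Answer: 9664/15 ≈ 644.27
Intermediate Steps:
z(d) = 3 + 1/(-1 + d) (z(d) = 3 + 1/(d - 1) = 3 + 1/(-1 + d))
W(b, s) = b + s + (-2 + 3*s)/(-1 + s) (W(b, s) = (b + s) + (-2 + 3*s)/(-1 + s) = b + s + (-2 + 3*s)/(-1 + s))
D = -604/15 (D = (-2 + 3*(2/5) + (-1 + 2/5)*(0 + 2/5))/(-1 + 2/5) - 1*42 = (-2 + 3*(2*(1/5)) + (-1 + 2*(1/5))*(0 + 2*(1/5)))/(-1 + 2*(1/5)) - 42 = (-2 + 3*(2/5) + (-1 + 2/5)*(0 + 2/5))/(-1 + 2/5) - 42 = (-2 + 6/5 - 3/5*2/5)/(-3/5) - 42 = -5*(-2 + 6/5 - 6/25)/3 - 42 = -5/3*(-26/25) - 42 = 26/15 - 42 = -604/15 ≈ -40.267)
D*(-16) = -604/15*(-16) = 9664/15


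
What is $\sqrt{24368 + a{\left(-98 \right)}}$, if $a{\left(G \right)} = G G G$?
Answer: $2 i \sqrt{229206} \approx 957.51 i$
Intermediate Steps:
$a{\left(G \right)} = G^{3}$ ($a{\left(G \right)} = G^{2} G = G^{3}$)
$\sqrt{24368 + a{\left(-98 \right)}} = \sqrt{24368 + \left(-98\right)^{3}} = \sqrt{24368 - 941192} = \sqrt{-916824} = 2 i \sqrt{229206}$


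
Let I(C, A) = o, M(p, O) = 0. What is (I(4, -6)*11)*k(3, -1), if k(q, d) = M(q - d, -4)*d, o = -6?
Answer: 0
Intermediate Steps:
I(C, A) = -6
k(q, d) = 0 (k(q, d) = 0*d = 0)
(I(4, -6)*11)*k(3, -1) = -6*11*0 = -66*0 = 0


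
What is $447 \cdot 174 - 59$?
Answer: $77719$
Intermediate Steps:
$447 \cdot 174 - 59 = 77778 + \left(-165 + 106\right) = 77778 - 59 = 77719$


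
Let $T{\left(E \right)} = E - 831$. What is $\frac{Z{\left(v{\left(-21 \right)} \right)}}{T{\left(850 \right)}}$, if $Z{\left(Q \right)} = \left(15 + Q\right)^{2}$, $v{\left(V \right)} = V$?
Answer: $\frac{36}{19} \approx 1.8947$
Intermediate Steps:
$T{\left(E \right)} = -831 + E$
$\frac{Z{\left(v{\left(-21 \right)} \right)}}{T{\left(850 \right)}} = \frac{\left(15 - 21\right)^{2}}{-831 + 850} = \frac{\left(-6\right)^{2}}{19} = 36 \cdot \frac{1}{19} = \frac{36}{19}$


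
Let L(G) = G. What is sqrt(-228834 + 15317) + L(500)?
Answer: 500 + I*sqrt(213517) ≈ 500.0 + 462.08*I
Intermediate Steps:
sqrt(-228834 + 15317) + L(500) = sqrt(-228834 + 15317) + 500 = sqrt(-213517) + 500 = I*sqrt(213517) + 500 = 500 + I*sqrt(213517)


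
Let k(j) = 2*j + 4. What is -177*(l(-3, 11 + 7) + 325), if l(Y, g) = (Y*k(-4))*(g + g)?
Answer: -133989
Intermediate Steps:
k(j) = 4 + 2*j
l(Y, g) = -8*Y*g (l(Y, g) = (Y*(4 + 2*(-4)))*(g + g) = (Y*(4 - 8))*(2*g) = (Y*(-4))*(2*g) = (-4*Y)*(2*g) = -8*Y*g)
-177*(l(-3, 11 + 7) + 325) = -177*(-8*(-3)*(11 + 7) + 325) = -177*(-8*(-3)*18 + 325) = -177*(432 + 325) = -177*757 = -133989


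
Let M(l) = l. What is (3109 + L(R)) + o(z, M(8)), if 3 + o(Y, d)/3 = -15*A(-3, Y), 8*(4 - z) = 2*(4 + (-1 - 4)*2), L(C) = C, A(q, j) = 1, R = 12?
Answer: 3067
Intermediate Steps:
z = 11/2 (z = 4 - (4 + (-1 - 4)*2)/4 = 4 - (4 - 5*2)/4 = 4 - (4 - 10)/4 = 4 - (-6)/4 = 4 - ⅛*(-12) = 4 + 3/2 = 11/2 ≈ 5.5000)
o(Y, d) = -54 (o(Y, d) = -9 + 3*(-15*1) = -9 + 3*(-15) = -9 - 45 = -54)
(3109 + L(R)) + o(z, M(8)) = (3109 + 12) - 54 = 3121 - 54 = 3067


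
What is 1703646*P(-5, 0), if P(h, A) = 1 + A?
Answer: 1703646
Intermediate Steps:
1703646*P(-5, 0) = 1703646*(1 + 0) = 1703646*1 = 1703646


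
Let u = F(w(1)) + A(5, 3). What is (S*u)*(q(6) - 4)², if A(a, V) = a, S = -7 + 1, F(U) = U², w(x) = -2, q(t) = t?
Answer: -216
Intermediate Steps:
S = -6
u = 9 (u = (-2)² + 5 = 4 + 5 = 9)
(S*u)*(q(6) - 4)² = (-6*9)*(6 - 4)² = -54*2² = -54*4 = -216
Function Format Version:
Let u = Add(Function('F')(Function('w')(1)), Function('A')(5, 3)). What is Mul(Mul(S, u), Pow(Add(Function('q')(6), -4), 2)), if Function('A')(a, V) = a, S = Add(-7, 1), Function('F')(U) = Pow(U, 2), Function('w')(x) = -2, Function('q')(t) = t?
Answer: -216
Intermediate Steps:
S = -6
u = 9 (u = Add(Pow(-2, 2), 5) = Add(4, 5) = 9)
Mul(Mul(S, u), Pow(Add(Function('q')(6), -4), 2)) = Mul(Mul(-6, 9), Pow(Add(6, -4), 2)) = Mul(-54, Pow(2, 2)) = Mul(-54, 4) = -216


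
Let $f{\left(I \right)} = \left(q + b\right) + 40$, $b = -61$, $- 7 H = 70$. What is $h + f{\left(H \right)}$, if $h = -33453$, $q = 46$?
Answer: $-33428$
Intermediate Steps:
$H = -10$ ($H = \left(- \frac{1}{7}\right) 70 = -10$)
$f{\left(I \right)} = 25$ ($f{\left(I \right)} = \left(46 - 61\right) + 40 = -15 + 40 = 25$)
$h + f{\left(H \right)} = -33453 + 25 = -33428$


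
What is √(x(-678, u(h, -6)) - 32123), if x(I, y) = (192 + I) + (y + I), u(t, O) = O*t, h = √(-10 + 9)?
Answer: √(-33287 - 6*I) ≈ 0.016 - 182.45*I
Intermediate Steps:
h = I (h = √(-1) = I ≈ 1.0*I)
x(I, y) = 192 + y + 2*I (x(I, y) = (192 + I) + (I + y) = 192 + y + 2*I)
√(x(-678, u(h, -6)) - 32123) = √((192 - 6*I + 2*(-678)) - 32123) = √((192 - 6*I - 1356) - 32123) = √((-1164 - 6*I) - 32123) = √(-33287 - 6*I)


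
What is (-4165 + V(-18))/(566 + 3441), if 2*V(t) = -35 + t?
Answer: -8383/8014 ≈ -1.0460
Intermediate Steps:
V(t) = -35/2 + t/2 (V(t) = (-35 + t)/2 = -35/2 + t/2)
(-4165 + V(-18))/(566 + 3441) = (-4165 + (-35/2 + (½)*(-18)))/(566 + 3441) = (-4165 + (-35/2 - 9))/4007 = (-4165 - 53/2)*(1/4007) = -8383/2*1/4007 = -8383/8014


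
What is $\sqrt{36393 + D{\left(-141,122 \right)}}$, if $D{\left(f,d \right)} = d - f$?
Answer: $4 \sqrt{2291} \approx 191.46$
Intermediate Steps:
$\sqrt{36393 + D{\left(-141,122 \right)}} = \sqrt{36393 + \left(122 - -141\right)} = \sqrt{36393 + \left(122 + 141\right)} = \sqrt{36393 + 263} = \sqrt{36656} = 4 \sqrt{2291}$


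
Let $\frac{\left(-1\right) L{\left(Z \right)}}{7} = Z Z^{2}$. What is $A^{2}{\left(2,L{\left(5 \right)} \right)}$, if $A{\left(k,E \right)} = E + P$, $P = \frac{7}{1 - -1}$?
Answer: $\frac{3038049}{4} \approx 7.5951 \cdot 10^{5}$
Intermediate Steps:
$L{\left(Z \right)} = - 7 Z^{3}$ ($L{\left(Z \right)} = - 7 Z Z^{2} = - 7 Z^{3}$)
$P = \frac{7}{2}$ ($P = \frac{7}{1 + 1} = \frac{7}{2} \approx 3.5$)
$A{\left(k,E \right)} = \frac{7}{2} + E$ ($A{\left(k,E \right)} = E + \frac{7}{2} = \frac{7}{2} + E$)
$A^{2}{\left(2,L{\left(5 \right)} \right)} = \left(\frac{7}{2} - 7 \cdot 5^{3}\right)^{2} = \left(\frac{7}{2} - 875\right)^{2} = \left(- \frac{1743}{2}\right)^{2} = \frac{3038049}{4}$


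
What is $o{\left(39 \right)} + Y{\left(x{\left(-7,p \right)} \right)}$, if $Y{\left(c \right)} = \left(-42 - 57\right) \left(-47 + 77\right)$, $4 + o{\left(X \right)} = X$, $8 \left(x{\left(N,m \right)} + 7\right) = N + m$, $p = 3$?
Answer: $-2935$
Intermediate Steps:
$x{\left(N,m \right)} = -7 + \frac{N}{8} + \frac{m}{8}$ ($x{\left(N,m \right)} = -7 + \frac{N + m}{8} = -7 + \left(\frac{N}{8} + \frac{m}{8}\right) = -7 + \frac{N}{8} + \frac{m}{8}$)
$o{\left(X \right)} = -4 + X$
$Y{\left(c \right)} = -2970$ ($Y{\left(c \right)} = \left(-99\right) 30 = -2970$)
$o{\left(39 \right)} + Y{\left(x{\left(-7,p \right)} \right)} = \left(-4 + 39\right) - 2970 = 35 - 2970 = -2935$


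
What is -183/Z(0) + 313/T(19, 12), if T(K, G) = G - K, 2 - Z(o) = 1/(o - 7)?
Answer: -4554/35 ≈ -130.11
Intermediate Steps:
Z(o) = 2 - 1/(-7 + o) (Z(o) = 2 - 1/(o - 7) = 2 - 1/(-7 + o))
-183/Z(0) + 313/T(19, 12) = -183*(-7 + 0)/(-15 + 2*0) + 313/(12 - 1*19) = -183*(-7/(-15 + 0)) + 313/(12 - 19) = -183/((-⅐*(-15))) + 313/(-7) = -183/15/7 + 313*(-⅐) = -183*7/15 - 313/7 = -427/5 - 313/7 = -4554/35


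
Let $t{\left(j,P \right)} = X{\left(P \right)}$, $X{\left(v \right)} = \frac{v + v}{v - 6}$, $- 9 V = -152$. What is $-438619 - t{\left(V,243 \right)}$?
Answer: $- \frac{34651063}{79} \approx -4.3862 \cdot 10^{5}$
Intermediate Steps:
$V = \frac{152}{9}$ ($V = \left(- \frac{1}{9}\right) \left(-152\right) = \frac{152}{9} \approx 16.889$)
$X{\left(v \right)} = \frac{2 v}{-6 + v}$
$t{\left(j,P \right)} = \frac{2 P}{-6 + P}$
$-438619 - t{\left(V,243 \right)} = -438619 - 2 \cdot 243 \frac{1}{-6 + 243} = -438619 - 2 \cdot 243 \cdot \frac{1}{237} = -438619 - \frac{162}{79} = - \frac{34651063}{79}$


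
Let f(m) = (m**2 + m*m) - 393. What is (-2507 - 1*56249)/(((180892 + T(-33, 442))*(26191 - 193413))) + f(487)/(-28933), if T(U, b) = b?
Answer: -3592862179821628/219334086751021 ≈ -16.381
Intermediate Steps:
f(m) = -393 + 2*m**2 (f(m) = (m**2 + m**2) - 393 = 2*m**2 - 393 = -393 + 2*m**2)
(-2507 - 1*56249)/(((180892 + T(-33, 442))*(26191 - 193413))) + f(487)/(-28933) = (-2507 - 1*56249)/(((180892 + 442)*(26191 - 193413))) + (-393 + 2*487**2)/(-28933) = (-2507 - 56249)/((181334*(-167222))) + (-393 + 2*237169)*(-1/28933) = -58756/(-30323034148) + (-393 + 474338)*(-1/28933) = -58756*(-1/30323034148) + 473945*(-1/28933) = 14689/7580758537 - 473945/28933 = -3592862179821628/219334086751021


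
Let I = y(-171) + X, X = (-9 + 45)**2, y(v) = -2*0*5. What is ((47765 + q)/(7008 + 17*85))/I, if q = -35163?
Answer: 6301/5477544 ≈ 0.0011503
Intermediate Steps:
y(v) = 0 (y(v) = 0*5 = 0)
X = 1296 (X = 36**2 = 1296)
I = 1296 (I = 0 + 1296 = 1296)
((47765 + q)/(7008 + 17*85))/I = ((47765 - 35163)/(7008 + 17*85))/1296 = (12602/(7008 + 1445))*(1/1296) = (12602/8453)*(1/1296) = 6301/5477544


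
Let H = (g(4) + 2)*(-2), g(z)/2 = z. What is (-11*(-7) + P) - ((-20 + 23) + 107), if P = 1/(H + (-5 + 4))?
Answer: -694/21 ≈ -33.048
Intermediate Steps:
g(z) = 2*z
H = -20 (H = (2*4 + 2)*(-2) = (8 + 2)*(-2) = 10*(-2) = -20)
P = -1/21 (P = 1/(-20 + (-5 + 4)) = 1/(-20 - 1) = 1/(-21) = -1/21 ≈ -0.047619)
(-11*(-7) + P) - ((-20 + 23) + 107) = (-11*(-7) - 1/21) - ((-20 + 23) + 107) = (77 - 1/21) - (3 + 107) = 1616/21 - 1*110 = 1616/21 - 110 = -694/21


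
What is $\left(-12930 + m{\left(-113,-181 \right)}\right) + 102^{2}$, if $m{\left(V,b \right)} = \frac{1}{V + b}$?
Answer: $- \frac{742645}{294} \approx -2526.0$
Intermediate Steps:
$\left(-12930 + m{\left(-113,-181 \right)}\right) + 102^{2} = \left(-12930 + \frac{1}{-113 - 181}\right) + 102^{2} = \left(-12930 + \frac{1}{-294}\right) + 10404 = \left(-12930 - \frac{1}{294}\right) + 10404 = - \frac{3801421}{294} + 10404 = - \frac{742645}{294}$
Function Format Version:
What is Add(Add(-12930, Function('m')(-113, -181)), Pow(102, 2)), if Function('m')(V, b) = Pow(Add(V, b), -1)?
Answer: Rational(-742645, 294) ≈ -2526.0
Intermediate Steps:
Add(Add(-12930, Function('m')(-113, -181)), Pow(102, 2)) = Add(Add(-12930, Pow(Add(-113, -181), -1)), Pow(102, 2)) = Add(Add(-12930, Pow(-294, -1)), 10404) = Add(Add(-12930, Rational(-1, 294)), 10404) = Add(Rational(-3801421, 294), 10404) = Rational(-742645, 294)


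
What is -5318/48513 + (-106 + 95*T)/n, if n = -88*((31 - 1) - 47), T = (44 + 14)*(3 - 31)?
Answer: -3748841873/36287724 ≈ -103.31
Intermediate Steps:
T = -1624 (T = 58*(-28) = -1624)
n = 1496 (n = -88*(30 - 47) = -88*(-17) = 1496)
-5318/48513 + (-106 + 95*T)/n = -5318/48513 + (-106 + 95*(-1624))/1496 = -5318*1/48513 + (-106 - 154280)*(1/1496) = -5318/48513 - 154386*1/1496 = -5318/48513 - 77193/748 = -3748841873/36287724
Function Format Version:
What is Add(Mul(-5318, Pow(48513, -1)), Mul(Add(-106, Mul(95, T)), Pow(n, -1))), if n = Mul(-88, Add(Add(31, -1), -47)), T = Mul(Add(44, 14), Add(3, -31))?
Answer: Rational(-3748841873, 36287724) ≈ -103.31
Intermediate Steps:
T = -1624 (T = Mul(58, -28) = -1624)
n = 1496 (n = Mul(-88, Add(30, -47)) = Mul(-88, -17) = 1496)
Add(Mul(-5318, Pow(48513, -1)), Mul(Add(-106, Mul(95, T)), Pow(n, -1))) = Add(Mul(-5318, Pow(48513, -1)), Mul(Add(-106, Mul(95, -1624)), Pow(1496, -1))) = Add(Mul(-5318, Rational(1, 48513)), Mul(Add(-106, -154280), Rational(1, 1496))) = Add(Rational(-5318, 48513), Mul(-154386, Rational(1, 1496))) = Add(Rational(-5318, 48513), Rational(-77193, 748)) = Rational(-3748841873, 36287724)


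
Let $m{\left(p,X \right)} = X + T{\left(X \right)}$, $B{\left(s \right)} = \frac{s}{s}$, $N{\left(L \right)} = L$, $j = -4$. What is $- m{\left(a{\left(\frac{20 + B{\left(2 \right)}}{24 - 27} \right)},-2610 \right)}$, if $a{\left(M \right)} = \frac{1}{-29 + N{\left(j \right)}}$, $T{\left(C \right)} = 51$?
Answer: $2559$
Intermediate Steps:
$B{\left(s \right)} = 1$
$a{\left(M \right)} = - \frac{1}{33}$ ($a{\left(M \right)} = \frac{1}{-29 - 4} = \frac{1}{-33} = - \frac{1}{33}$)
$m{\left(p,X \right)} = 51 + X$ ($m{\left(p,X \right)} = X + 51 = 51 + X$)
$- m{\left(a{\left(\frac{20 + B{\left(2 \right)}}{24 - 27} \right)},-2610 \right)} = - (51 - 2610) = \left(-1\right) \left(-2559\right) = 2559$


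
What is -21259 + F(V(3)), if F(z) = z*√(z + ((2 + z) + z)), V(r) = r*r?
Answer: -21259 + 9*√29 ≈ -21211.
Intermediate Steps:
V(r) = r²
F(z) = z*√(2 + 3*z) (F(z) = z*√(z + (2 + 2*z)) = z*√(2 + 3*z))
-21259 + F(V(3)) = -21259 + 3²*√(2 + 3*3²) = -21259 + 9*√(2 + 3*9) = -21259 + 9*√(2 + 27) = -21259 + 9*√29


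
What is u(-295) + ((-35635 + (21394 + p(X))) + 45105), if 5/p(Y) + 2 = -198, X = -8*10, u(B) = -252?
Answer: 1224479/40 ≈ 30612.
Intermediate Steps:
X = -80
p(Y) = -1/40 (p(Y) = 5/(-2 - 198) = 5/(-200) = 5*(-1/200) = -1/40)
u(-295) + ((-35635 + (21394 + p(X))) + 45105) = -252 + ((-35635 + (21394 - 1/40)) + 45105) = -252 + ((-35635 + 855759/40) + 45105) = -252 + (-569641/40 + 45105) = -252 + 1234559/40 = 1224479/40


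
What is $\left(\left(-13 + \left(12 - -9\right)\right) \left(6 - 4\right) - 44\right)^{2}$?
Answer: $784$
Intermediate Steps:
$\left(\left(-13 + \left(12 - -9\right)\right) \left(6 - 4\right) - 44\right)^{2} = \left(\left(-13 + \left(12 + 9\right)\right) 2 - 44\right)^{2} = \left(\left(-13 + 21\right) 2 - 44\right)^{2} = \left(8 \cdot 2 - 44\right)^{2} = \left(16 - 44\right)^{2} = \left(-28\right)^{2} = 784$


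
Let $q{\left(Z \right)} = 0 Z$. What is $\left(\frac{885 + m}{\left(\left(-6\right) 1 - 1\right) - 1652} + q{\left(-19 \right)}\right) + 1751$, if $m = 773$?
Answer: $\frac{2903251}{1659} \approx 1750.0$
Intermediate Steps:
$q{\left(Z \right)} = 0$
$\left(\frac{885 + m}{\left(\left(-6\right) 1 - 1\right) - 1652} + q{\left(-19 \right)}\right) + 1751 = \left(\frac{885 + 773}{\left(\left(-6\right) 1 - 1\right) - 1652} + 0\right) + 1751 = \left(\frac{1658}{\left(-6 - 1\right) - 1652} + 0\right) + 1751 = \left(\frac{1658}{-7 - 1652} + 0\right) + 1751 = \left(\frac{1658}{-1659} + 0\right) + 1751 = \left(1658 \left(- \frac{1}{1659}\right) + 0\right) + 1751 = \left(- \frac{1658}{1659} + 0\right) + 1751 = - \frac{1658}{1659} + 1751 = \frac{2903251}{1659}$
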